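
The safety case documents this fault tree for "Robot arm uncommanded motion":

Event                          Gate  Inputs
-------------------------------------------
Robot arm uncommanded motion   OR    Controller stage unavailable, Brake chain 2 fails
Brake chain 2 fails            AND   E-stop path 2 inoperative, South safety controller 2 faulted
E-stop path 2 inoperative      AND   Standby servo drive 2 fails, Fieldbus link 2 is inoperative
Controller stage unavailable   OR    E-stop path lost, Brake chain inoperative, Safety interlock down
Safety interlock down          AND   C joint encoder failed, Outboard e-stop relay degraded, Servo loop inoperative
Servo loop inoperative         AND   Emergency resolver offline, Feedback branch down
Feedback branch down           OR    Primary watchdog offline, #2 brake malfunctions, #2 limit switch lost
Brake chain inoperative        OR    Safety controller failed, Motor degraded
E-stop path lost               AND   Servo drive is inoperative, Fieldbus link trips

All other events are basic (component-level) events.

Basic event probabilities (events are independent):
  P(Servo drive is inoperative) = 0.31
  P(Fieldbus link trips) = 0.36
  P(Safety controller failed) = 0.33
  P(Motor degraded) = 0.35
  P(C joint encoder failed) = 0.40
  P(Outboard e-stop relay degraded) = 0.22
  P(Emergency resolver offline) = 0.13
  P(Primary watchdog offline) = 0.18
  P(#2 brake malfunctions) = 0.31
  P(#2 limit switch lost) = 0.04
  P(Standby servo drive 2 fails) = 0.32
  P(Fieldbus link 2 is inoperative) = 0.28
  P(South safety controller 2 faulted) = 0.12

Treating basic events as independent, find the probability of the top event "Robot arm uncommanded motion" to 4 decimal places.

P(E-stop path lost) [AND] = 0.31 × 0.36 = 0.111600
P(Brake chain inoperative) [OR] = 1 − (1−0.33) × (1−0.35) = 0.564500
P(Feedback branch down) [OR] = 1 − (1−0.18) × (1−0.31) × (1−0.04) = 0.456832
P(Servo loop inoperative) [AND] = 0.13 × 0.456832 = 0.059388
P(Safety interlock down) [AND] = 0.40 × 0.22 × 0.059388 = 0.005226
P(Controller stage unavailable) [OR] = 1 − (1−0.111600) × (1−0.564500) × (1−0.005226) = 0.615124
P(E-stop path 2 inoperative) [AND] = 0.32 × 0.28 = 0.089600
P(Brake chain 2 fails) [AND] = 0.089600 × 0.12 = 0.010752
P(Robot arm uncommanded motion) [OR] = 1 − (1−0.615124) × (1−0.010752) = 0.619262
Rounded to 4 decimal places: P(Robot arm uncommanded motion) ≈ 0.6193.

0.6193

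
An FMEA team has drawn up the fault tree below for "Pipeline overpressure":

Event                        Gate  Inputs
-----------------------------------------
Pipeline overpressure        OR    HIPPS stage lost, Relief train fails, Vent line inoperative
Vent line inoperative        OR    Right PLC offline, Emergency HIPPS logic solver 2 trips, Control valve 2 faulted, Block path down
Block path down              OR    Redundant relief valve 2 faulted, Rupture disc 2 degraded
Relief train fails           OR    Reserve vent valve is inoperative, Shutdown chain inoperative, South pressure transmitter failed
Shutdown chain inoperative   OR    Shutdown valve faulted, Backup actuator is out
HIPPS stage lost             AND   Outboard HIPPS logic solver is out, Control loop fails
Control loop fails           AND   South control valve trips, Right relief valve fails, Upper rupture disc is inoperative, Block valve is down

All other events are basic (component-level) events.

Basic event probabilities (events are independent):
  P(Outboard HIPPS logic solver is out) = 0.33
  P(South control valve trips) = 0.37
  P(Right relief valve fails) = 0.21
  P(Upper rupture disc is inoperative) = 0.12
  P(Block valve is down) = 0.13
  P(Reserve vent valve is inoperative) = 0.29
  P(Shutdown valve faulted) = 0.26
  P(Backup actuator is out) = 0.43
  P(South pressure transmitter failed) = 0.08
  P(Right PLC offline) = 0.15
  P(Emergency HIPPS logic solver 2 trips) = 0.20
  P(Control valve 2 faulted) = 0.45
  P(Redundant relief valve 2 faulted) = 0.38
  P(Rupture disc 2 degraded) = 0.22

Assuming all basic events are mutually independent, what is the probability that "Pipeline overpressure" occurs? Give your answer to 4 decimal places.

P(Control loop fails) [AND] = 0.37 × 0.21 × 0.12 × 0.13 = 0.001212
P(HIPPS stage lost) [AND] = 0.33 × 0.001212 = 0.000400
P(Shutdown chain inoperative) [OR] = 1 − (1−0.26) × (1−0.43) = 0.578200
P(Relief train fails) [OR] = 1 − (1−0.29) × (1−0.578200) × (1−0.08) = 0.724480
P(Block path down) [OR] = 1 − (1−0.38) × (1−0.22) = 0.516400
P(Vent line inoperative) [OR] = 1 − (1−0.15) × (1−0.20) × (1−0.45) × (1−0.516400) = 0.819134
P(Pipeline overpressure) [OR] = 1 − (1−0.000400) × (1−0.724480) × (1−0.819134) = 0.950188
Rounded to 4 decimal places: P(Pipeline overpressure) ≈ 0.9502.

0.9502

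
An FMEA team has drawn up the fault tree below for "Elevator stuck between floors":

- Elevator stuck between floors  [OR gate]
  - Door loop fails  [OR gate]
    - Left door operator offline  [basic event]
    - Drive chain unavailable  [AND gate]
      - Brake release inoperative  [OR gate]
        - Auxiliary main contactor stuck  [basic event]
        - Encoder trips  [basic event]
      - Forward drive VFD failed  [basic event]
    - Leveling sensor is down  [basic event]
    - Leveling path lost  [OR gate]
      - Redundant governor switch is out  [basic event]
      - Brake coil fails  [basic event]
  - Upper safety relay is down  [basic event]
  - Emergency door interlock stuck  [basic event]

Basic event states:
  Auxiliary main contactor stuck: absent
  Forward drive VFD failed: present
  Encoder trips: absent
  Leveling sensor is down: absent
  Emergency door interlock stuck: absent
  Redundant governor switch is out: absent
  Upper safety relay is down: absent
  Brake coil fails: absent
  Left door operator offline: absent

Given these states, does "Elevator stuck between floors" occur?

No

Brake release inoperative [OR]: Auxiliary main contactor stuck=not, Encoder trips=not → no input occurs → does not occur.
Drive chain unavailable [AND]: Brake release inoperative=not, Forward drive VFD failed=occurs → not all inputs occur → does not occur.
Leveling path lost [OR]: Redundant governor switch is out=not, Brake coil fails=not → no input occurs → does not occur.
Door loop fails [OR]: Left door operator offline=not, Drive chain unavailable=not, Leveling sensor is down=not, Leveling path lost=not → no input occurs → does not occur.
Elevator stuck between floors [OR]: Door loop fails=not, Upper safety relay is down=not, Emergency door interlock stuck=not → no input occurs → does not occur.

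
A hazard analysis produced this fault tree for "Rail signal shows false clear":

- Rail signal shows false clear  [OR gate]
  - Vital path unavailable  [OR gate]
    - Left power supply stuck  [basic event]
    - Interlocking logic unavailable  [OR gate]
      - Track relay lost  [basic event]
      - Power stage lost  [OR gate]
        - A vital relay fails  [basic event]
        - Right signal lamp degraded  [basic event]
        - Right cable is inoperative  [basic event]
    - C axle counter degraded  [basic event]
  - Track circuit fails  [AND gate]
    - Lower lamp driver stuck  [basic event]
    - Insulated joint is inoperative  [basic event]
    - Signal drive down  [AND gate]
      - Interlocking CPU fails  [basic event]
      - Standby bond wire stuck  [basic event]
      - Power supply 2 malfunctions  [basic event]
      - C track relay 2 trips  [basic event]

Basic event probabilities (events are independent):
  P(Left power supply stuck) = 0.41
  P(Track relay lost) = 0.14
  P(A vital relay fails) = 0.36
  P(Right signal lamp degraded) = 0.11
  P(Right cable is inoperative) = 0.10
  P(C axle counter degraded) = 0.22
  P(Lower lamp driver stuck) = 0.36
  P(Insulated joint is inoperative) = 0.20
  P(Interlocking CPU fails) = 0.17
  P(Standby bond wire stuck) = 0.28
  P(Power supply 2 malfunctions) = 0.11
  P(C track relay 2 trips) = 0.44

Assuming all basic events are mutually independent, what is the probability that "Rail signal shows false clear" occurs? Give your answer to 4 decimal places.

0.7971

P(Power stage lost) [OR] = 1 − (1−0.36) × (1−0.11) × (1−0.10) = 0.487360
P(Interlocking logic unavailable) [OR] = 1 − (1−0.14) × (1−0.487360) = 0.559130
P(Vital path unavailable) [OR] = 1 − (1−0.41) × (1−0.559130) × (1−0.22) = 0.797112
P(Signal drive down) [AND] = 0.17 × 0.28 × 0.11 × 0.44 = 0.002304
P(Track circuit fails) [AND] = 0.36 × 0.20 × 0.002304 = 0.000166
P(Rail signal shows false clear) [OR] = 1 − (1−0.797112) × (1−0.000166) = 0.797146
Rounded to 4 decimal places: P(Rail signal shows false clear) ≈ 0.7971.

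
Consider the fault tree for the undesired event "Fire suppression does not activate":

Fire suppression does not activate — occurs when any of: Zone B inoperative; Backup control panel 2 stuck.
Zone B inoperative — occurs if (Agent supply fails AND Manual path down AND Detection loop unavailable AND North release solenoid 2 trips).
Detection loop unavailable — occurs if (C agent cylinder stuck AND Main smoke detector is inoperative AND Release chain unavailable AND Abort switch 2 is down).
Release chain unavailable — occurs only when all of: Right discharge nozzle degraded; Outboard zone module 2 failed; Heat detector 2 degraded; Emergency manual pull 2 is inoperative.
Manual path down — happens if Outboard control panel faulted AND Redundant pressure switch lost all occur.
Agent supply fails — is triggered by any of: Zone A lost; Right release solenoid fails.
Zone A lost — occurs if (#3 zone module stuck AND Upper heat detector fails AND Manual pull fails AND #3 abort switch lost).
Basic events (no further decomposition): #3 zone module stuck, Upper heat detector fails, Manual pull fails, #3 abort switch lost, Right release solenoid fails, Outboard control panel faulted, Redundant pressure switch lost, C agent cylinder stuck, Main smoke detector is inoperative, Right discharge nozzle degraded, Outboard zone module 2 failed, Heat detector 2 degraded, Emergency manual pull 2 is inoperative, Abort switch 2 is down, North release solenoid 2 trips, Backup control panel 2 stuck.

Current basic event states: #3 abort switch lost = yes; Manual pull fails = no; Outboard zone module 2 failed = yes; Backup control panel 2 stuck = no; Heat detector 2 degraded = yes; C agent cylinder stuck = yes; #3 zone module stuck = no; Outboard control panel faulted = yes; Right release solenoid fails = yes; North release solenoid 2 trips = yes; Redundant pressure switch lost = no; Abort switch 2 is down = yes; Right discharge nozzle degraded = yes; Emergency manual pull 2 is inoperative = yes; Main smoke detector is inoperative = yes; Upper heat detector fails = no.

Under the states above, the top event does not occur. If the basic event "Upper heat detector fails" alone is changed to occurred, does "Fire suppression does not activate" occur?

No

Counterfactual: set "Upper heat detector fails" to occurred.
Zone A lost [AND]: #3 zone module stuck=not, Upper heat detector fails=occurs, Manual pull fails=not, #3 abort switch lost=occurs → not all inputs occur → does not occur.
Agent supply fails [OR]: Zone A lost=not, Right release solenoid fails=occurs → at least one input occurs → occurs.
Manual path down [AND]: Outboard control panel faulted=occurs, Redundant pressure switch lost=not → not all inputs occur → does not occur.
Release chain unavailable [AND]: Right discharge nozzle degraded=occurs, Outboard zone module 2 failed=occurs, Heat detector 2 degraded=occurs, Emergency manual pull 2 is inoperative=occurs → all inputs occur → occurs.
Detection loop unavailable [AND]: C agent cylinder stuck=occurs, Main smoke detector is inoperative=occurs, Release chain unavailable=occurs, Abort switch 2 is down=occurs → all inputs occur → occurs.
Zone B inoperative [AND]: Agent supply fails=occurs, Manual path down=not, Detection loop unavailable=occurs, North release solenoid 2 trips=occurs → not all inputs occur → does not occur.
Fire suppression does not activate [OR]: Zone B inoperative=not, Backup control panel 2 stuck=not → no input occurs → does not occur.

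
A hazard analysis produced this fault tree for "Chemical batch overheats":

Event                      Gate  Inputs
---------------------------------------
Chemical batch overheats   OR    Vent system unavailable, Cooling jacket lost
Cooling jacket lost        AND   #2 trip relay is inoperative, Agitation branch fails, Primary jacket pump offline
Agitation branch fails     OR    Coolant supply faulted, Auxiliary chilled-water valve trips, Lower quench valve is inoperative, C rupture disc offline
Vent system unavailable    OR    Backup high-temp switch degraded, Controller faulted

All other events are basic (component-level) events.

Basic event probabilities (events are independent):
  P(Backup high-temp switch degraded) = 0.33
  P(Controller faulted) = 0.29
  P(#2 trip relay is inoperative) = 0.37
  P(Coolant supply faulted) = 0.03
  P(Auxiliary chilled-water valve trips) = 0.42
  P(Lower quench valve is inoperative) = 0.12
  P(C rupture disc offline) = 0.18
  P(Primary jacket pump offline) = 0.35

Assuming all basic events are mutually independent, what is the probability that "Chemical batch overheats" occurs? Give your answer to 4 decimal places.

P(Vent system unavailable) [OR] = 1 − (1−0.33) × (1−0.29) = 0.524300
P(Agitation branch fails) [OR] = 1 − (1−0.03) × (1−0.42) × (1−0.12) × (1−0.18) = 0.594028
P(Cooling jacket lost) [AND] = 0.37 × 0.594028 × 0.35 = 0.076927
P(Chemical batch overheats) [OR] = 1 − (1−0.524300) × (1−0.076927) = 0.560894
Rounded to 4 decimal places: P(Chemical batch overheats) ≈ 0.5609.

0.5609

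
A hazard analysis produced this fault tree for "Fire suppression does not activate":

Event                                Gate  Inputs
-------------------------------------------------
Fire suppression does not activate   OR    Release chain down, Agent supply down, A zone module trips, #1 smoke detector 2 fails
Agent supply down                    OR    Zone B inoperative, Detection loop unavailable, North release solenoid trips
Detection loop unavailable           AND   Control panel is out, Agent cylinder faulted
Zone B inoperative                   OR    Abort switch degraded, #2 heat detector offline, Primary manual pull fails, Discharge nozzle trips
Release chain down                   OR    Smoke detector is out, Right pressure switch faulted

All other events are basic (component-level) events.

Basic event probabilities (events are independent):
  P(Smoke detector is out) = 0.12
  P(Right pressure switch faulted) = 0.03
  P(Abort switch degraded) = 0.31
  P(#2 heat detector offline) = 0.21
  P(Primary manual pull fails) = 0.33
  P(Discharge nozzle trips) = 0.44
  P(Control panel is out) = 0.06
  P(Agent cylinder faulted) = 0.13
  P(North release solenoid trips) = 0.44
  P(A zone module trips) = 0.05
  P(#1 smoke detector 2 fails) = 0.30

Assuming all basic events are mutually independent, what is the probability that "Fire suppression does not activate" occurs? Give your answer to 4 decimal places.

P(Release chain down) [OR] = 1 − (1−0.12) × (1−0.03) = 0.146400
P(Zone B inoperative) [OR] = 1 − (1−0.31) × (1−0.21) × (1−0.33) × (1−0.44) = 0.795478
P(Detection loop unavailable) [AND] = 0.06 × 0.13 = 0.007800
P(Agent supply down) [OR] = 1 − (1−0.795478) × (1−0.007800) × (1−0.44) = 0.886361
P(Fire suppression does not activate) [OR] = 1 − (1−0.146400) × (1−0.886361) × (1−0.05) × (1−0.30) = 0.935494
Rounded to 4 decimal places: P(Fire suppression does not activate) ≈ 0.9355.

0.9355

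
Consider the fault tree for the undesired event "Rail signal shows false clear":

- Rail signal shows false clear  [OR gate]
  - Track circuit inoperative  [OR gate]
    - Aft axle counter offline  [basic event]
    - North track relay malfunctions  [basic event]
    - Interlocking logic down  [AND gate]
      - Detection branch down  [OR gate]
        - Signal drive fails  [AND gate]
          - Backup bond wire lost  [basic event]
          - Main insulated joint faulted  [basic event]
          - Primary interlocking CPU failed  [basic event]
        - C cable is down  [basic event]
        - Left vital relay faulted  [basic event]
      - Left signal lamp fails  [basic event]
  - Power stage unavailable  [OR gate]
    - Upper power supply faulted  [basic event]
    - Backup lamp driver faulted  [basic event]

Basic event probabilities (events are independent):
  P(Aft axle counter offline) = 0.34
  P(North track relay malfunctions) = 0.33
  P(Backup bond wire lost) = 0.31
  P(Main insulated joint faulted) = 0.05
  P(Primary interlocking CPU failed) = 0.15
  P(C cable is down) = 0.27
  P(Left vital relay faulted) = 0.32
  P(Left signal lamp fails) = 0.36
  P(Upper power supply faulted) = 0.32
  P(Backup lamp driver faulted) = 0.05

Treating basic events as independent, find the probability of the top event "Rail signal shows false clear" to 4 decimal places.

P(Signal drive fails) [AND] = 0.31 × 0.05 × 0.15 = 0.002325
P(Detection branch down) [OR] = 1 − (1−0.002325) × (1−0.27) × (1−0.32) = 0.504754
P(Interlocking logic down) [AND] = 0.504754 × 0.36 = 0.181711
P(Track circuit inoperative) [OR] = 1 − (1−0.34) × (1−0.33) × (1−0.181711) = 0.638153
P(Power stage unavailable) [OR] = 1 − (1−0.32) × (1−0.05) = 0.354000
P(Rail signal shows false clear) [OR] = 1 − (1−0.638153) × (1−0.354000) = 0.766247
Rounded to 4 decimal places: P(Rail signal shows false clear) ≈ 0.7662.

0.7662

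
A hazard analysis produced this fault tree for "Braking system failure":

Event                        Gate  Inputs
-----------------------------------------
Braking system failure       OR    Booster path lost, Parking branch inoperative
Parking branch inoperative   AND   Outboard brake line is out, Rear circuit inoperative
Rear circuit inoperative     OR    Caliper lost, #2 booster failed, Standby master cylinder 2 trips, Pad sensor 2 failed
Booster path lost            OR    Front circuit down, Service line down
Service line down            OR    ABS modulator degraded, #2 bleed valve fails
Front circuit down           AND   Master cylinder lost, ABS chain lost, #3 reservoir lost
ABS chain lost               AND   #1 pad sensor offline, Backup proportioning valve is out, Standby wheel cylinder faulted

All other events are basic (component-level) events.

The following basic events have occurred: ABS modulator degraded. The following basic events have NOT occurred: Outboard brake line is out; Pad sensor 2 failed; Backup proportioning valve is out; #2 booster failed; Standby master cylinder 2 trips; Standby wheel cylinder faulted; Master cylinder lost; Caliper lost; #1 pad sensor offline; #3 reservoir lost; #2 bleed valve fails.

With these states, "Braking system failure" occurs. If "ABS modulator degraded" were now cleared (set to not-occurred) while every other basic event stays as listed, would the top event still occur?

Counterfactual: set "ABS modulator degraded" to not occurred.
ABS chain lost [AND]: #1 pad sensor offline=not, Backup proportioning valve is out=not, Standby wheel cylinder faulted=not → not all inputs occur → does not occur.
Front circuit down [AND]: Master cylinder lost=not, ABS chain lost=not, #3 reservoir lost=not → not all inputs occur → does not occur.
Service line down [OR]: ABS modulator degraded=not, #2 bleed valve fails=not → no input occurs → does not occur.
Booster path lost [OR]: Front circuit down=not, Service line down=not → no input occurs → does not occur.
Rear circuit inoperative [OR]: Caliper lost=not, #2 booster failed=not, Standby master cylinder 2 trips=not, Pad sensor 2 failed=not → no input occurs → does not occur.
Parking branch inoperative [AND]: Outboard brake line is out=not, Rear circuit inoperative=not → not all inputs occur → does not occur.
Braking system failure [OR]: Booster path lost=not, Parking branch inoperative=not → no input occurs → does not occur.

No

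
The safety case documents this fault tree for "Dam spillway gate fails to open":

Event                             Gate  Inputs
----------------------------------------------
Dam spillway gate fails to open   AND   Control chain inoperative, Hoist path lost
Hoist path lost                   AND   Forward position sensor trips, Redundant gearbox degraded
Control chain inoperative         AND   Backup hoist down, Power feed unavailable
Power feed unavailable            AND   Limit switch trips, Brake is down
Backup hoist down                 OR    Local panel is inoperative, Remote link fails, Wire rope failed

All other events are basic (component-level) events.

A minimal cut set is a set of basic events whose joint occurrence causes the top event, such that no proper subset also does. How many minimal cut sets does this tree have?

3

Backup hoist down [OR]: union of children's cut sets → 3 cut set(s).
Power feed unavailable [AND]: one cut set from each child combined → 1 × 1 = 1 cut set(s).
Control chain inoperative [AND]: one cut set from each child combined → 3 × 1 = 3 cut set(s).
Hoist path lost [AND]: one cut set from each child combined → 1 × 1 = 1 cut set(s).
Dam spillway gate fails to open [AND]: one cut set from each child combined → 3 × 1 = 3 cut set(s).
Minimal cut sets: {Brake is down, Forward position sensor trips, Limit switch trips, Local panel is inoperative, Redundant gearbox degraded}; {Brake is down, Forward position sensor trips, Limit switch trips, Redundant gearbox degraded, Remote link fails}; {Brake is down, Forward position sensor trips, Limit switch trips, Redundant gearbox degraded, Wire rope failed}.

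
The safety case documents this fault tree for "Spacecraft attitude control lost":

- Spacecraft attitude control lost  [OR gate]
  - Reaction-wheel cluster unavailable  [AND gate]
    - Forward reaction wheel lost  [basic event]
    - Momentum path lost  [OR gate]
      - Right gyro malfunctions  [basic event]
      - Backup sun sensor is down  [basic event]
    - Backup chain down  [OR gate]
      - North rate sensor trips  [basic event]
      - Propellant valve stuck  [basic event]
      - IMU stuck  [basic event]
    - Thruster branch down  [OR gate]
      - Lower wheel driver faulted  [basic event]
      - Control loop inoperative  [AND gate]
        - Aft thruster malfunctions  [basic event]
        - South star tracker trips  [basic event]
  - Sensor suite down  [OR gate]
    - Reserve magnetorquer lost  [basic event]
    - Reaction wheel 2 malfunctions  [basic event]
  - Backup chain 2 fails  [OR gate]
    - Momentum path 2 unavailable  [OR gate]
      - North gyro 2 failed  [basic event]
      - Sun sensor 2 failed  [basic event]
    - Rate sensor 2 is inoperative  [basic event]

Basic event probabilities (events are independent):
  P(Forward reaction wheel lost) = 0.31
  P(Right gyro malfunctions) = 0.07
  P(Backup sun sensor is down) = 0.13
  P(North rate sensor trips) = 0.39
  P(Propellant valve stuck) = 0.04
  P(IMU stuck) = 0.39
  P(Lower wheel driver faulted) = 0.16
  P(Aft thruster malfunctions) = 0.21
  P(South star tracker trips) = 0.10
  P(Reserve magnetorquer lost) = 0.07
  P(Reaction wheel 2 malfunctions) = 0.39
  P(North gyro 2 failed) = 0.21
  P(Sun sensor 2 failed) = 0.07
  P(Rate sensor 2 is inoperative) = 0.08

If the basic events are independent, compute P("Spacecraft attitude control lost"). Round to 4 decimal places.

P(Momentum path lost) [OR] = 1 − (1−0.07) × (1−0.13) = 0.190900
P(Backup chain down) [OR] = 1 − (1−0.39) × (1−0.04) × (1−0.39) = 0.642784
P(Control loop inoperative) [AND] = 0.21 × 0.10 = 0.021000
P(Thruster branch down) [OR] = 1 − (1−0.16) × (1−0.021000) = 0.177640
P(Reaction-wheel cluster unavailable) [AND] = 0.31 × 0.190900 × 0.642784 × 0.177640 = 0.006757
P(Sensor suite down) [OR] = 1 − (1−0.07) × (1−0.39) = 0.432700
P(Momentum path 2 unavailable) [OR] = 1 − (1−0.21) × (1−0.07) = 0.265300
P(Backup chain 2 fails) [OR] = 1 − (1−0.265300) × (1−0.08) = 0.324076
P(Spacecraft attitude control lost) [OR] = 1 − (1−0.006757) × (1−0.432700) × (1−0.324076) = 0.619139
Rounded to 4 decimal places: P(Spacecraft attitude control lost) ≈ 0.6191.

0.6191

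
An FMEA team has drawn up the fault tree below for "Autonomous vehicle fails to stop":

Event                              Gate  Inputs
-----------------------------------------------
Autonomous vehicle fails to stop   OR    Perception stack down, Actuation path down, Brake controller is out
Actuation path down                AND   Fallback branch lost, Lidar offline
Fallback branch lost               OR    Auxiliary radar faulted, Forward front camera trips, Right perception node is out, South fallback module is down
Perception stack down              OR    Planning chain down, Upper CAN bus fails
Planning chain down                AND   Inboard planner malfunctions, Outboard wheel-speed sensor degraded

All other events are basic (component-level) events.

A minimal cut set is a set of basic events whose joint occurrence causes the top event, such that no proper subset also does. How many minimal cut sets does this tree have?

7

Planning chain down [AND]: one cut set from each child combined → 1 × 1 = 1 cut set(s).
Perception stack down [OR]: union of children's cut sets → 2 cut set(s).
Fallback branch lost [OR]: union of children's cut sets → 4 cut set(s).
Actuation path down [AND]: one cut set from each child combined → 4 × 1 = 4 cut set(s).
Autonomous vehicle fails to stop [OR]: union of children's cut sets → 7 cut set(s).
Minimal cut sets: {Inboard planner malfunctions, Outboard wheel-speed sensor degraded}; {Upper CAN bus fails}; {Auxiliary radar faulted, Lidar offline}; {Forward front camera trips, Lidar offline}; {Lidar offline, Right perception node is out}; {Lidar offline, South fallback module is down}; {Brake controller is out}.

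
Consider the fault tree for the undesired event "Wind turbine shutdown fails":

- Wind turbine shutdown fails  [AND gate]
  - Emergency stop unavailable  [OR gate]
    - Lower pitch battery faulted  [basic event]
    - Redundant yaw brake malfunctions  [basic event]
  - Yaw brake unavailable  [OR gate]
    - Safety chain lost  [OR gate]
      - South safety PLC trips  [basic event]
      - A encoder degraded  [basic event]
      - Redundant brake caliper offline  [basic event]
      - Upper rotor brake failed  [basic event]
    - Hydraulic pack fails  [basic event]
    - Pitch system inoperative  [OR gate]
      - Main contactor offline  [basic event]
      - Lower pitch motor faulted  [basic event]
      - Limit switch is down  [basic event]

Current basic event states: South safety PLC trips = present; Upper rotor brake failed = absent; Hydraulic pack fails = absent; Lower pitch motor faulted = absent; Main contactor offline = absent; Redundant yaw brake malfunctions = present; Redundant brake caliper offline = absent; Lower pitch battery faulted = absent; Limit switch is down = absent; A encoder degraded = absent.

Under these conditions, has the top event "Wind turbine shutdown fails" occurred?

Emergency stop unavailable [OR]: Lower pitch battery faulted=not, Redundant yaw brake malfunctions=occurs → at least one input occurs → occurs.
Safety chain lost [OR]: South safety PLC trips=occurs, A encoder degraded=not, Redundant brake caliper offline=not, Upper rotor brake failed=not → at least one input occurs → occurs.
Pitch system inoperative [OR]: Main contactor offline=not, Lower pitch motor faulted=not, Limit switch is down=not → no input occurs → does not occur.
Yaw brake unavailable [OR]: Safety chain lost=occurs, Hydraulic pack fails=not, Pitch system inoperative=not → at least one input occurs → occurs.
Wind turbine shutdown fails [AND]: Emergency stop unavailable=occurs, Yaw brake unavailable=occurs → all inputs occur → occurs.

Yes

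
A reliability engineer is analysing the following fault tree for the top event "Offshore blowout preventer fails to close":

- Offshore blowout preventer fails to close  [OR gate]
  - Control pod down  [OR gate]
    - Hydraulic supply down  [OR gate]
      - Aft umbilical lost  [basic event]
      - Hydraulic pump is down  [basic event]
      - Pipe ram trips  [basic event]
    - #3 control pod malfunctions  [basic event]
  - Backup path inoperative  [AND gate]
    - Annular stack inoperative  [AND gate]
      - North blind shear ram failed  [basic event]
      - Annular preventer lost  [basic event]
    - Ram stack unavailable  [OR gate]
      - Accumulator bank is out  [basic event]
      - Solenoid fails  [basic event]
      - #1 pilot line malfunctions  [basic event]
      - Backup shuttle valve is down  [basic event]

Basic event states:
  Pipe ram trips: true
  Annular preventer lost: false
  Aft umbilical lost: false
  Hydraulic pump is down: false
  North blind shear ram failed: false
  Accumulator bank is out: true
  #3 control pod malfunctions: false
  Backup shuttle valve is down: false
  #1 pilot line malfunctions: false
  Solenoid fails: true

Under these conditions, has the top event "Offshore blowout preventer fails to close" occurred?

Yes

Hydraulic supply down [OR]: Aft umbilical lost=not, Hydraulic pump is down=not, Pipe ram trips=occurs → at least one input occurs → occurs.
Control pod down [OR]: Hydraulic supply down=occurs, #3 control pod malfunctions=not → at least one input occurs → occurs.
Annular stack inoperative [AND]: North blind shear ram failed=not, Annular preventer lost=not → not all inputs occur → does not occur.
Ram stack unavailable [OR]: Accumulator bank is out=occurs, Solenoid fails=occurs, #1 pilot line malfunctions=not, Backup shuttle valve is down=not → at least one input occurs → occurs.
Backup path inoperative [AND]: Annular stack inoperative=not, Ram stack unavailable=occurs → not all inputs occur → does not occur.
Offshore blowout preventer fails to close [OR]: Control pod down=occurs, Backup path inoperative=not → at least one input occurs → occurs.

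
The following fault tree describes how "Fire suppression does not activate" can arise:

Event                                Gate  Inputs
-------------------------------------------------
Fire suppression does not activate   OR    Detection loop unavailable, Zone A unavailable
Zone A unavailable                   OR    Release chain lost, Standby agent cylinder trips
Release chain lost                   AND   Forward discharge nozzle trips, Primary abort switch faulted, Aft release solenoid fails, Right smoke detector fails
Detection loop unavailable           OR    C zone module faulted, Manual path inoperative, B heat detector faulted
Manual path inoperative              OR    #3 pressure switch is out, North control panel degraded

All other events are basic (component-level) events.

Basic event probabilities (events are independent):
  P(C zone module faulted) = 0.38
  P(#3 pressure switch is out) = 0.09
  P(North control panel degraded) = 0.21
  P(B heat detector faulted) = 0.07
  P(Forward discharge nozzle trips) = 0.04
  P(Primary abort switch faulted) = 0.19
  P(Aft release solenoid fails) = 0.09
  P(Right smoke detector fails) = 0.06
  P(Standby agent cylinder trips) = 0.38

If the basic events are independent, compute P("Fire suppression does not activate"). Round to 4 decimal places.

0.7430

P(Manual path inoperative) [OR] = 1 − (1−0.09) × (1−0.21) = 0.281100
P(Detection loop unavailable) [OR] = 1 − (1−0.38) × (1−0.281100) × (1−0.07) = 0.585482
P(Release chain lost) [AND] = 0.04 × 0.19 × 0.09 × 0.06 = 0.000041
P(Zone A unavailable) [OR] = 1 − (1−0.000041) × (1−0.38) = 0.380025
P(Fire suppression does not activate) [OR] = 1 − (1−0.585482) × (1−0.380025) = 0.743009
Rounded to 4 decimal places: P(Fire suppression does not activate) ≈ 0.7430.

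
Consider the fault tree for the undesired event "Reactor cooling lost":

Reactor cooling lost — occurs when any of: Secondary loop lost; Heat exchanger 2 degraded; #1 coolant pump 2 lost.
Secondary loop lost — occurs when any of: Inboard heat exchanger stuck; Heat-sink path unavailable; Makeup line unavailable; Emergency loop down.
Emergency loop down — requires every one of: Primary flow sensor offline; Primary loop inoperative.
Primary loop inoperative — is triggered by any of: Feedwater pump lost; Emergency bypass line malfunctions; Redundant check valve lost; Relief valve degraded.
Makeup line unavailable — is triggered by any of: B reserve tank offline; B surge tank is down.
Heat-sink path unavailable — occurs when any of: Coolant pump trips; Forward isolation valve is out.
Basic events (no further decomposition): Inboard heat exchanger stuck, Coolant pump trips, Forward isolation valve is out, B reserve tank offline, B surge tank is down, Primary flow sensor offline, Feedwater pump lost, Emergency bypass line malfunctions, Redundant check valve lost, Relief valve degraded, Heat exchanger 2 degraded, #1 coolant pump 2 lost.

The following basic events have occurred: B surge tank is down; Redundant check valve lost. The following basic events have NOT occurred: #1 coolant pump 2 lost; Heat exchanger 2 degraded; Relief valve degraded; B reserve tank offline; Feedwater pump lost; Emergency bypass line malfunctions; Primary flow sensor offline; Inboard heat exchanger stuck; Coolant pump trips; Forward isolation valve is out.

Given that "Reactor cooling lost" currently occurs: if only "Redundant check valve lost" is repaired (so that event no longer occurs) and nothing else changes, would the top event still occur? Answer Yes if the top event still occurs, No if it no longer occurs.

Counterfactual: set "Redundant check valve lost" to not occurred.
Heat-sink path unavailable [OR]: Coolant pump trips=not, Forward isolation valve is out=not → no input occurs → does not occur.
Makeup line unavailable [OR]: B reserve tank offline=not, B surge tank is down=occurs → at least one input occurs → occurs.
Primary loop inoperative [OR]: Feedwater pump lost=not, Emergency bypass line malfunctions=not, Redundant check valve lost=not, Relief valve degraded=not → no input occurs → does not occur.
Emergency loop down [AND]: Primary flow sensor offline=not, Primary loop inoperative=not → not all inputs occur → does not occur.
Secondary loop lost [OR]: Inboard heat exchanger stuck=not, Heat-sink path unavailable=not, Makeup line unavailable=occurs, Emergency loop down=not → at least one input occurs → occurs.
Reactor cooling lost [OR]: Secondary loop lost=occurs, Heat exchanger 2 degraded=not, #1 coolant pump 2 lost=not → at least one input occurs → occurs.

Yes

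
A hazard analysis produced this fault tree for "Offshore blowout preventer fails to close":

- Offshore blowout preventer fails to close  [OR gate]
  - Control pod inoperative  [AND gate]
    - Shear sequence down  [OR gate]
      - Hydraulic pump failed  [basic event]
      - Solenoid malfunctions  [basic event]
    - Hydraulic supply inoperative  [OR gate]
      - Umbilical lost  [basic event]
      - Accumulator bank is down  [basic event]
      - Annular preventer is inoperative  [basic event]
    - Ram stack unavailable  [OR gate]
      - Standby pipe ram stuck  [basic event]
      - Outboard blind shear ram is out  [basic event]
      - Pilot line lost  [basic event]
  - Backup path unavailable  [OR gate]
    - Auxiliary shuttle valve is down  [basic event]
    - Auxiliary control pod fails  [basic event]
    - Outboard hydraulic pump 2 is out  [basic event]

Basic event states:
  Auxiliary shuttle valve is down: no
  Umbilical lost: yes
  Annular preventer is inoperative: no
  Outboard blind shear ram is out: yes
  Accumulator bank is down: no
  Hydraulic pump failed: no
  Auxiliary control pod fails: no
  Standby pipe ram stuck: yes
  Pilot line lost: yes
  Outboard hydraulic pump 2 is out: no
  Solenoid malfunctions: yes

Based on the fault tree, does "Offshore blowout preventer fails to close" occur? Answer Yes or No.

Yes

Shear sequence down [OR]: Hydraulic pump failed=not, Solenoid malfunctions=occurs → at least one input occurs → occurs.
Hydraulic supply inoperative [OR]: Umbilical lost=occurs, Accumulator bank is down=not, Annular preventer is inoperative=not → at least one input occurs → occurs.
Ram stack unavailable [OR]: Standby pipe ram stuck=occurs, Outboard blind shear ram is out=occurs, Pilot line lost=occurs → at least one input occurs → occurs.
Control pod inoperative [AND]: Shear sequence down=occurs, Hydraulic supply inoperative=occurs, Ram stack unavailable=occurs → all inputs occur → occurs.
Backup path unavailable [OR]: Auxiliary shuttle valve is down=not, Auxiliary control pod fails=not, Outboard hydraulic pump 2 is out=not → no input occurs → does not occur.
Offshore blowout preventer fails to close [OR]: Control pod inoperative=occurs, Backup path unavailable=not → at least one input occurs → occurs.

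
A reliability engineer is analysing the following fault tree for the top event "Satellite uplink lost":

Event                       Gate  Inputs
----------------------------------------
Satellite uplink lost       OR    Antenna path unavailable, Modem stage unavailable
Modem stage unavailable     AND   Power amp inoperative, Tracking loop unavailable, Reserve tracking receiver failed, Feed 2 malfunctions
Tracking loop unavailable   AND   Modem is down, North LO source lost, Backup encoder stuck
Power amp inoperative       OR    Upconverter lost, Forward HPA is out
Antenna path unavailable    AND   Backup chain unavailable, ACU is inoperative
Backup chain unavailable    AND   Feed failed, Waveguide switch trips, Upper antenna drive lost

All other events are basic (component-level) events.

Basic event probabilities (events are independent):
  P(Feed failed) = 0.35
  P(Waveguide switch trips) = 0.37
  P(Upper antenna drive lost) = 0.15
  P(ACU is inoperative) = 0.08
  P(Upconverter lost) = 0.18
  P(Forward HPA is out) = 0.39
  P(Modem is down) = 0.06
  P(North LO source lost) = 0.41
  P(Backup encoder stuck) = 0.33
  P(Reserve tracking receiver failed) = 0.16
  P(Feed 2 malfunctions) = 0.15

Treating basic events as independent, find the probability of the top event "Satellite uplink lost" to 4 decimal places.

P(Backup chain unavailable) [AND] = 0.35 × 0.37 × 0.15 = 0.019425
P(Antenna path unavailable) [AND] = 0.019425 × 0.08 = 0.001554
P(Power amp inoperative) [OR] = 1 − (1−0.18) × (1−0.39) = 0.499800
P(Tracking loop unavailable) [AND] = 0.06 × 0.41 × 0.33 = 0.008118
P(Modem stage unavailable) [AND] = 0.499800 × 0.008118 × 0.16 × 0.15 = 0.000097
P(Satellite uplink lost) [OR] = 1 − (1−0.001554) × (1−0.000097) = 0.001651
Rounded to 4 decimal places: P(Satellite uplink lost) ≈ 0.0017.

0.0017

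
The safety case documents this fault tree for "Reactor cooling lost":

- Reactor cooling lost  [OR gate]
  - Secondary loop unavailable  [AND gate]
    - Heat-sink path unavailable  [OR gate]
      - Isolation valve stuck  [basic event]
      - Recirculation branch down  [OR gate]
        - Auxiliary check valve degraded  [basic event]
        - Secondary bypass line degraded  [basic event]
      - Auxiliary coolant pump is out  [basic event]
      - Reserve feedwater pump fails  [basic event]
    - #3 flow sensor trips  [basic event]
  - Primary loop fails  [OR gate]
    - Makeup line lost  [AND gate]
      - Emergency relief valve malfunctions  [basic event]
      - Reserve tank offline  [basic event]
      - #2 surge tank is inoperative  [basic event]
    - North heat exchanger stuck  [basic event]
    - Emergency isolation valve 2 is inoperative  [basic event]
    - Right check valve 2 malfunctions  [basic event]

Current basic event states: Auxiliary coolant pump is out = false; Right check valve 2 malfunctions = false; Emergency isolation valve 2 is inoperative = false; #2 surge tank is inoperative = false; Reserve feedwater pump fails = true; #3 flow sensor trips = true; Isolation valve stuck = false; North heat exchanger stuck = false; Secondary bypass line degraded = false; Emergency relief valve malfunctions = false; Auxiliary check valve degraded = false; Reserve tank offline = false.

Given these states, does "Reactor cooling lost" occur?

Recirculation branch down [OR]: Auxiliary check valve degraded=not, Secondary bypass line degraded=not → no input occurs → does not occur.
Heat-sink path unavailable [OR]: Isolation valve stuck=not, Recirculation branch down=not, Auxiliary coolant pump is out=not, Reserve feedwater pump fails=occurs → at least one input occurs → occurs.
Secondary loop unavailable [AND]: Heat-sink path unavailable=occurs, #3 flow sensor trips=occurs → all inputs occur → occurs.
Makeup line lost [AND]: Emergency relief valve malfunctions=not, Reserve tank offline=not, #2 surge tank is inoperative=not → not all inputs occur → does not occur.
Primary loop fails [OR]: Makeup line lost=not, North heat exchanger stuck=not, Emergency isolation valve 2 is inoperative=not, Right check valve 2 malfunctions=not → no input occurs → does not occur.
Reactor cooling lost [OR]: Secondary loop unavailable=occurs, Primary loop fails=not → at least one input occurs → occurs.

Yes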